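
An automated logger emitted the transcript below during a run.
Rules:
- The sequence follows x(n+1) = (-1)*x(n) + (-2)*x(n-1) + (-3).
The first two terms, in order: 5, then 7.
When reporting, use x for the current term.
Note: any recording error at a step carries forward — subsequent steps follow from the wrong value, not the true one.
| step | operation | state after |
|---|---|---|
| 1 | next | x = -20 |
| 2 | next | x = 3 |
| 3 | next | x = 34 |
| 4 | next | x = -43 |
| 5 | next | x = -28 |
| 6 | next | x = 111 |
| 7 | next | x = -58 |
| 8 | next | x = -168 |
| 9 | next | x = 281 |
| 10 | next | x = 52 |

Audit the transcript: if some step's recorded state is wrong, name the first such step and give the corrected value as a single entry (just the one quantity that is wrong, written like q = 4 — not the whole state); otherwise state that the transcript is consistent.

step 1: x = -1*(7) + (-2)*(5) + (-3) = -20 -> consistent with the transcript
step 2: x = -1*(-20) + (-2)*(7) + (-3) = 3 -> confirmed correct
step 3: x = -1*(3) + (-2)*(-20) + (-3) = 34 -> agrees with the transcript
step 4: x = -1*(34) + (-2)*(3) + (-3) = -43 -> verified
step 5: x = -1*(-43) + (-2)*(34) + (-3) = -28 -> exactly as logged
step 6: x = -1*(-28) + (-2)*(-43) + (-3) = 111 -> matches
step 7: x = -1*(111) + (-2)*(-28) + (-3) = -58 -> in agreement
step 8: x = -1*(-58) + (-2)*(111) + (-3) = -167 -> first mismatch against the transcript
Step 8 is the first one off; corrected, x = -167.

step 8, x = -167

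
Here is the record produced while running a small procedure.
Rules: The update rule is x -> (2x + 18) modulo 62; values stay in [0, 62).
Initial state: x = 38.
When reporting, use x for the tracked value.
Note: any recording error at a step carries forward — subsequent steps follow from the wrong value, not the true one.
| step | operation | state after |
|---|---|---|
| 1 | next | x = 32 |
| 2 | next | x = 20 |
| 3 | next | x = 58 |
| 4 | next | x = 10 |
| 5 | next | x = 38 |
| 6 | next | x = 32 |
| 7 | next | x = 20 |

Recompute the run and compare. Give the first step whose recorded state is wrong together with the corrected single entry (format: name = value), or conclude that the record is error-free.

Recomputing the run from the initial state:
step 1: x = 32
step 2: x = 20
step 3: x = 58
step 4: x = 10
step 5: x = 38
step 6: x = 32
step 7: x = 20
This matches the record at every step.

no error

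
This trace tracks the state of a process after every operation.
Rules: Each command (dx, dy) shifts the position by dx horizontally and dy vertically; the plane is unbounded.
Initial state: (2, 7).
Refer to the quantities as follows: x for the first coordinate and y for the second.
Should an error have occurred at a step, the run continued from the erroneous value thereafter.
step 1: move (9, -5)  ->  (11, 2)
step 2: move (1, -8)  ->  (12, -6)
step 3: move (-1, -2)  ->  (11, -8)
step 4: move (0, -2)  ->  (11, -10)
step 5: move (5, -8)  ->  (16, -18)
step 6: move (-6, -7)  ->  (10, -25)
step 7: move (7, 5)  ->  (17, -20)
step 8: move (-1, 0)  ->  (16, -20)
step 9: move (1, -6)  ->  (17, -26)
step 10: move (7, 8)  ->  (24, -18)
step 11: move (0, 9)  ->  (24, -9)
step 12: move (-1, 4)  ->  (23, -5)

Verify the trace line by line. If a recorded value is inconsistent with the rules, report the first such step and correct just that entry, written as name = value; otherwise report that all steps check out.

no error

1. x = 2 + (9) = 11, y = 7 + (-5) = 2 (checks out)
2. x = 11 + (1) = 12, y = 2 + (-8) = -6 (same as recorded)
3. x = 12 + (-1) = 11, y = -6 + (-2) = -8 (checks out)
4. x = 11 + (0) = 11, y = -8 + (-2) = -10 (checks out)
5. x = 11 + (5) = 16, y = -10 + (-8) = -18 (exactly as logged)
6. x = 16 + (-6) = 10, y = -18 + (-7) = -25 (exactly as logged)
7. x = 10 + (7) = 17, y = -25 + (5) = -20 (checks out)
8. x = 17 + (-1) = 16, y = -20 + (0) = -20 (confirmed correct)
9. x = 16 + (1) = 17, y = -20 + (-6) = -26 (same as recorded)
10. x = 17 + (7) = 24, y = -26 + (8) = -18 (exactly as logged)
11. x = 24 + (0) = 24, y = -18 + (9) = -9 (in agreement)
12. x = 24 + (-1) = 23, y = -9 + (4) = -5 (matches)
All entries verified; no error found.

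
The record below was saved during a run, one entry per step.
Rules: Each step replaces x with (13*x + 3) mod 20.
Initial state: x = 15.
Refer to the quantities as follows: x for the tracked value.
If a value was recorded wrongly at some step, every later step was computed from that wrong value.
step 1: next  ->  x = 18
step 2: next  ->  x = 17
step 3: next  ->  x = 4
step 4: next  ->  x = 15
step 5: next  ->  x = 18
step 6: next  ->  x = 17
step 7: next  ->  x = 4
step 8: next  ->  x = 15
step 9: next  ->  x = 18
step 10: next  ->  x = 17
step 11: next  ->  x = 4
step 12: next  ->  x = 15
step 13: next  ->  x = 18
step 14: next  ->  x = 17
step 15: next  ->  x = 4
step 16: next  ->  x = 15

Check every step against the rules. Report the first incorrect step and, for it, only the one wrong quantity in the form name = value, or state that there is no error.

no error

1. x = (13*15 + 3) mod 20 = 18 (verified)
2. x = (13*18 + 3) mod 20 = 17 (checks out)
3. x = (13*17 + 3) mod 20 = 4 (confirmed correct)
4. x = (13*4 + 3) mod 20 = 15 (agrees with the record)
5. x = (13*15 + 3) mod 20 = 18 (in agreement)
6. x = (13*18 + 3) mod 20 = 17 (consistent with the record)
7. x = (13*17 + 3) mod 20 = 4 (matches)
8. x = (13*4 + 3) mod 20 = 15 (confirmed correct)
9. x = (13*15 + 3) mod 20 = 18 (verified)
10. x = (13*18 + 3) mod 20 = 17 (checks out)
11. x = (13*17 + 3) mod 20 = 4 (checks out)
12. x = (13*4 + 3) mod 20 = 15 (in agreement)
13. x = (13*15 + 3) mod 20 = 18 (confirmed correct)
14. x = (13*18 + 3) mod 20 = 17 (agrees with the record)
15. x = (13*17 + 3) mod 20 = 4 (checks out)
16. x = (13*4 + 3) mod 20 = 15 (consistent with the record)
Each recorded entry agrees with the recomputation.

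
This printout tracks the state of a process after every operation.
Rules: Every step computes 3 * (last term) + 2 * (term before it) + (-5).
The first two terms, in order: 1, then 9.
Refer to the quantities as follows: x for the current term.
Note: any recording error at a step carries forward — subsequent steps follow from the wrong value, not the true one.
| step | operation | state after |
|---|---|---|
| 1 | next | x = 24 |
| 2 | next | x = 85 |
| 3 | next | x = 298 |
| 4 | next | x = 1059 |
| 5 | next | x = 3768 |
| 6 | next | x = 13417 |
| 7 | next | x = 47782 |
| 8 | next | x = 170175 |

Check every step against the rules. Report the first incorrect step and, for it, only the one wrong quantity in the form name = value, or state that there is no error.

Recomputing the run from the initial state:
step 1: x = 24
step 2: x = 85
step 3: x = 298
step 4: x = 1059
step 5: x = 3768
step 6: x = 13417
step 7: x = 47782
step 8: x = 170175
This matches the printout at every step.

no error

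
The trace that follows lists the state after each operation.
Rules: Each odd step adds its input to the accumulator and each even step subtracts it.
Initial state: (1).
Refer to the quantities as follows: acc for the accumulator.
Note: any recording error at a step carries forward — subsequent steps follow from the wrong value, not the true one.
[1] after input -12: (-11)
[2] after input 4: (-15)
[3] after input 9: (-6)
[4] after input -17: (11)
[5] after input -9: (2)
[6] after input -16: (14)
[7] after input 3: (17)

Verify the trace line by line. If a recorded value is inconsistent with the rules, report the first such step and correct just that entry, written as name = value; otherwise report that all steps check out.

step 6, acc = 18

Step 1: acc = 1 + -12 = -11 — matches.
Step 2: acc = -11 - 4 = -15 — no discrepancy.
Step 3: acc = -15 + 9 = -6 — no discrepancy.
Step 4: acc = -6 - -17 = 11 — consistent with the trace.
Step 5: acc = 11 + -9 = 2 — agrees with the trace.
Step 6: acc = 2 - -16 = 18 — the trace has a different value.
The earliest wrong entry is at step 6: it should read acc = 18.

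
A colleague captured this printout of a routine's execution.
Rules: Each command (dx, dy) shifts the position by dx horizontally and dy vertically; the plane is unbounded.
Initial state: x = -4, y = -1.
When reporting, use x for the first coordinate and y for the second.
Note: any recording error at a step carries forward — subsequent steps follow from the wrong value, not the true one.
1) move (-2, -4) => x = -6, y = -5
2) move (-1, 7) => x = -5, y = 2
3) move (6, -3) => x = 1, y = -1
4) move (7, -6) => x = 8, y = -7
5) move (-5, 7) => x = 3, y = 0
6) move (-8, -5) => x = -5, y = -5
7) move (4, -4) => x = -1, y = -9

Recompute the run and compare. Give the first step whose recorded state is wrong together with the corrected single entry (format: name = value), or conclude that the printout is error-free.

step 2, x = -7

Recomputing the run from the initial state:
step 1: x = -6, y = -5
step 2: x = -7, y = 2
step 3: x = -1, y = -1
step 4: x = 6, y = -7
step 5: x = 1, y = 0
step 6: x = -7, y = -5
step 7: x = -3, y = -9
The first disagreement with the printout is at step 2, where the value should be x = -7.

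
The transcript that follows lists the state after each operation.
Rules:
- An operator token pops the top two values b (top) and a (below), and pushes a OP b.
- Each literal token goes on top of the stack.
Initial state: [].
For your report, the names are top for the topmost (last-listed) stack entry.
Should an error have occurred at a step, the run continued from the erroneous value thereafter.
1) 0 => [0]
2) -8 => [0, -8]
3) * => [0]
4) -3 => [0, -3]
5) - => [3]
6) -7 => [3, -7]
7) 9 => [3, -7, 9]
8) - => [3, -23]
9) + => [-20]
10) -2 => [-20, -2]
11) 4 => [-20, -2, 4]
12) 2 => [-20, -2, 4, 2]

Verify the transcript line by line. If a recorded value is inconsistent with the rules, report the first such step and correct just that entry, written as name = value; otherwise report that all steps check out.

Recomputing the run from the initial state:
step 1: [0]
step 2: [0, -8]
step 3: [0]
step 4: [0, -3]
step 5: [3]
step 6: [3, -7]
step 7: [3, -7, 9]
step 8: [3, -16]
step 9: [-13]
step 10: [-13, -2]
step 11: [-13, -2, 4]
step 12: [-13, -2, 4, 2]
The first disagreement with the transcript is at step 8, where the value should be top = -16.

step 8, top = -16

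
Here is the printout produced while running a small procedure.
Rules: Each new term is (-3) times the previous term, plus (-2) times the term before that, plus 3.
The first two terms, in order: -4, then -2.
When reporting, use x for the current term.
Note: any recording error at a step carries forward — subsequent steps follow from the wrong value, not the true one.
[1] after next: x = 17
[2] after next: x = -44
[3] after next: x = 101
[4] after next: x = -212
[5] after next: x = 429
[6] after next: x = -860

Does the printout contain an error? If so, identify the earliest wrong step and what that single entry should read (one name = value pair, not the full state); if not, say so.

step 5, x = 437

Recomputing the run from the initial state:
step 1: x = 17
step 2: x = -44
step 3: x = 101
step 4: x = -212
step 5: x = 437
step 6: x = -884
The first disagreement with the printout is at step 5, where the value should be x = 437.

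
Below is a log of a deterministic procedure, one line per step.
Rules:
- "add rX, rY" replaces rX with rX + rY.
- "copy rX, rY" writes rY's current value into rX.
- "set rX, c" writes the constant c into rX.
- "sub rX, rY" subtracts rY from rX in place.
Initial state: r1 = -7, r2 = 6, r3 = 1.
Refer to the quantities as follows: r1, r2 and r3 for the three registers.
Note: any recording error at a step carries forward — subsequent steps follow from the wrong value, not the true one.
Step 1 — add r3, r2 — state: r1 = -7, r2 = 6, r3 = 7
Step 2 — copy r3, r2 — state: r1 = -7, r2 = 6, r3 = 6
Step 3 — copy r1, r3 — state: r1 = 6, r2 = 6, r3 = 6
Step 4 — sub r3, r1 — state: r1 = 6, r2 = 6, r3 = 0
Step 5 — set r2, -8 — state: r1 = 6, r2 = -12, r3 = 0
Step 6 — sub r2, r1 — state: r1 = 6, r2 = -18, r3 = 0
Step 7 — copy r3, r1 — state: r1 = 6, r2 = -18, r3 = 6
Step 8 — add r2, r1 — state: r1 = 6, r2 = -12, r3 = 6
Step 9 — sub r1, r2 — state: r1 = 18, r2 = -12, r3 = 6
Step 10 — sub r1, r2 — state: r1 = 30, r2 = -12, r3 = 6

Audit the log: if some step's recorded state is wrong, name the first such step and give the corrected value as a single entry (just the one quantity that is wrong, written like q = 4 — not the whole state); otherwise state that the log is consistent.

step 5, r2 = -8

Recomputing the run from the initial state:
step 1: r1 = -7, r2 = 6, r3 = 7
step 2: r1 = -7, r2 = 6, r3 = 6
step 3: r1 = 6, r2 = 6, r3 = 6
step 4: r1 = 6, r2 = 6, r3 = 0
step 5: r1 = 6, r2 = -8, r3 = 0
step 6: r1 = 6, r2 = -14, r3 = 0
step 7: r1 = 6, r2 = -14, r3 = 6
step 8: r1 = 6, r2 = -8, r3 = 6
step 9: r1 = 14, r2 = -8, r3 = 6
step 10: r1 = 22, r2 = -8, r3 = 6
The first disagreement with the log is at step 5, where the value should be r2 = -8.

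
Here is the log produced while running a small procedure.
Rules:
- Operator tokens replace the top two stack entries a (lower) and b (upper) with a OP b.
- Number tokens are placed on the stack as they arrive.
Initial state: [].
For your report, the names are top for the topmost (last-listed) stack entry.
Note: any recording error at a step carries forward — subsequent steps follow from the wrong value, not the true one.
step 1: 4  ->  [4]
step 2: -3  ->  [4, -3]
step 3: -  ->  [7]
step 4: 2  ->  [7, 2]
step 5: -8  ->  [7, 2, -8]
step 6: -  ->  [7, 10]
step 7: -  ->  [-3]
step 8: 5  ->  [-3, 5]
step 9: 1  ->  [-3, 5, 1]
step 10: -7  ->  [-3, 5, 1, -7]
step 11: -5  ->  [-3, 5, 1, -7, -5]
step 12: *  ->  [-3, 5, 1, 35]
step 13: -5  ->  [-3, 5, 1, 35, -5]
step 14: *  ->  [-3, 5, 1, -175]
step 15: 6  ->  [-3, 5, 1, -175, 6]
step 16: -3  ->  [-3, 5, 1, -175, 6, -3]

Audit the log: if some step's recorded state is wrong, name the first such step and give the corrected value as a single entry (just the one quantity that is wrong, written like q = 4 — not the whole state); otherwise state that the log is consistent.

no error

Recomputing the run from the initial state:
step 1: [4]
step 2: [4, -3]
step 3: [7]
step 4: [7, 2]
step 5: [7, 2, -8]
step 6: [7, 10]
step 7: [-3]
step 8: [-3, 5]
step 9: [-3, 5, 1]
step 10: [-3, 5, 1, -7]
step 11: [-3, 5, 1, -7, -5]
step 12: [-3, 5, 1, 35]
step 13: [-3, 5, 1, 35, -5]
step 14: [-3, 5, 1, -175]
step 15: [-3, 5, 1, -175, 6]
step 16: [-3, 5, 1, -175, 6, -3]
This matches the log at every step.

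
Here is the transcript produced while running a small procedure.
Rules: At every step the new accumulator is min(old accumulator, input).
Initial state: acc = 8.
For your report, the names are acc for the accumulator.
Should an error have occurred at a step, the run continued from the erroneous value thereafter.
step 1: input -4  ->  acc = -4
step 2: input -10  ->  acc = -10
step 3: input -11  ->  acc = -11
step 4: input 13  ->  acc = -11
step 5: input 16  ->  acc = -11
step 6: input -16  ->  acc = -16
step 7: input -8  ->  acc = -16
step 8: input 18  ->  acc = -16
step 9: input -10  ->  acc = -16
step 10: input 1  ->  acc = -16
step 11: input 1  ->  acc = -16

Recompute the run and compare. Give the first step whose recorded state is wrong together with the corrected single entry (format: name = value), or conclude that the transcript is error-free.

Recomputing the run from the initial state:
step 1: acc = -4
step 2: acc = -10
step 3: acc = -11
step 4: acc = -11
step 5: acc = -11
step 6: acc = -16
step 7: acc = -16
step 8: acc = -16
step 9: acc = -16
step 10: acc = -16
step 11: acc = -16
This matches the transcript at every step.

no error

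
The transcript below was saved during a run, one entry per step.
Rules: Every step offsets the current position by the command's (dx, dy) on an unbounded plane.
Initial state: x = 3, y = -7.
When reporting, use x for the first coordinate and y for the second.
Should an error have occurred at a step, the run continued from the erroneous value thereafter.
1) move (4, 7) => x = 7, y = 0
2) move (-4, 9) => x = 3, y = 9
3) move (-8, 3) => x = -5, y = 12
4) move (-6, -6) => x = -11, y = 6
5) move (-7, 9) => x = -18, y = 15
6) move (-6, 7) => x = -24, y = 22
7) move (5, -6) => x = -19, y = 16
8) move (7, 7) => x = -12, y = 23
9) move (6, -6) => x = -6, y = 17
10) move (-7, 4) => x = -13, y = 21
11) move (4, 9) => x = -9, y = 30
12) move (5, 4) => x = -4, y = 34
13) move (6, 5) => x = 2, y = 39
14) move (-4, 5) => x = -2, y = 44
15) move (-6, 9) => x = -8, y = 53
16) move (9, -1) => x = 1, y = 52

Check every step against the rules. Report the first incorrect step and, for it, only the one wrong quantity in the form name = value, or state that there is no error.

Step 1: x = 3 + (4) = 7, y = -7 + (7) = 0 — checks out.
Step 2: x = 7 + (-4) = 3, y = 0 + (9) = 9 — matches.
Step 3: x = 3 + (-8) = -5, y = 9 + (3) = 12 — agrees with the transcript.
Step 4: x = -5 + (-6) = -11, y = 12 + (-6) = 6 — matches.
Step 5: x = -11 + (-7) = -18, y = 6 + (9) = 15 — in agreement.
Step 6: x = -18 + (-6) = -24, y = 15 + (7) = 22 — same as recorded.
Step 7: x = -24 + (5) = -19, y = 22 + (-6) = 16 — verified.
Step 8: x = -19 + (7) = -12, y = 16 + (7) = 23 — consistent with the transcript.
Step 9: x = -12 + (6) = -6, y = 23 + (-6) = 17 — exactly as logged.
Step 10: x = -6 + (-7) = -13, y = 17 + (4) = 21 — confirmed correct.
Step 11: x = -13 + (4) = -9, y = 21 + (9) = 30 — agrees with the transcript.
Step 12: x = -9 + (5) = -4, y = 30 + (4) = 34 — agrees with the transcript.
Step 13: x = -4 + (6) = 2, y = 34 + (5) = 39 — agrees with the transcript.
Step 14: x = 2 + (-4) = -2, y = 39 + (5) = 44 — in agreement.
Step 15: x = -2 + (-6) = -8, y = 44 + (9) = 53 — no discrepancy.
Step 16: x = -8 + (9) = 1, y = 53 + (-1) = 52 — consistent with the transcript.
All entries verified; no error found.

no error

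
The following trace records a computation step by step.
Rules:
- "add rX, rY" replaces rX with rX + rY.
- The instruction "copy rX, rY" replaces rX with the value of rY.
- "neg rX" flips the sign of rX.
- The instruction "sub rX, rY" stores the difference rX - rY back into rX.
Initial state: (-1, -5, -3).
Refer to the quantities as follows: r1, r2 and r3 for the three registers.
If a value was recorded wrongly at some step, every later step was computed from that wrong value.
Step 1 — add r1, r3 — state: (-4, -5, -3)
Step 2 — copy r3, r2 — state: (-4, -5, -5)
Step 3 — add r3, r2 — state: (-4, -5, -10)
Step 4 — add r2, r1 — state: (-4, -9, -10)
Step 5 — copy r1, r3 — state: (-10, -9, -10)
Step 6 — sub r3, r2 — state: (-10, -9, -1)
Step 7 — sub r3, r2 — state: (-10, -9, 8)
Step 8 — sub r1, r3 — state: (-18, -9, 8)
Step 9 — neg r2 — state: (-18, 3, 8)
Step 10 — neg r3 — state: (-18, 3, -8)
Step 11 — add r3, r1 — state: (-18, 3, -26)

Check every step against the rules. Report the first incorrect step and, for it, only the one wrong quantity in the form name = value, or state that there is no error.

step 9, r2 = 9

1. r1 = -1 + -3 = -4 (agrees with the trace)
2. r3 = -5 (agrees with the trace)
3. r3 = -5 + -5 = -10 (matches)
4. r2 = -5 + -4 = -9 (matches)
5. r1 = -10 (matches)
6. r3 = -10 - -9 = -1 (verified)
7. r3 = -1 - -9 = 8 (exactly as logged)
8. r1 = -10 - 8 = -18 (matches)
9. r2 = -(-9) = 9 (the trace disagrees here)
Step 9 is the first one off; corrected, r2 = 9.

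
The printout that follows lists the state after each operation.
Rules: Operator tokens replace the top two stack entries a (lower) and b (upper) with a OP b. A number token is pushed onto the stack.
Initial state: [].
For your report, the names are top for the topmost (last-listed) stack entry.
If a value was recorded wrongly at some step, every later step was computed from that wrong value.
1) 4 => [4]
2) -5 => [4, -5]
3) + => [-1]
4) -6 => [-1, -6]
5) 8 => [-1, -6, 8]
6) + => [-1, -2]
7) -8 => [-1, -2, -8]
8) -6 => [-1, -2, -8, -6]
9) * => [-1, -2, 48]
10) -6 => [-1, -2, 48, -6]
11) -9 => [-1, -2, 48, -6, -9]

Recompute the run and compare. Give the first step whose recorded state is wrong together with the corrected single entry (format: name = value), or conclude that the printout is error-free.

step 6, top = 2

step 1: push 4: top = 4 -> checks out
step 2: push -5: top = -5 -> verified
step 3: 4 + -5 = -1 -> agrees with the printout
step 4: push -6: top = -6 -> in agreement
step 5: push 8: top = 8 -> confirmed correct
step 6: -6 + 8 = 2 -> the entry is off here
That makes step 6 the first incorrect line — top = 2 is what it should show.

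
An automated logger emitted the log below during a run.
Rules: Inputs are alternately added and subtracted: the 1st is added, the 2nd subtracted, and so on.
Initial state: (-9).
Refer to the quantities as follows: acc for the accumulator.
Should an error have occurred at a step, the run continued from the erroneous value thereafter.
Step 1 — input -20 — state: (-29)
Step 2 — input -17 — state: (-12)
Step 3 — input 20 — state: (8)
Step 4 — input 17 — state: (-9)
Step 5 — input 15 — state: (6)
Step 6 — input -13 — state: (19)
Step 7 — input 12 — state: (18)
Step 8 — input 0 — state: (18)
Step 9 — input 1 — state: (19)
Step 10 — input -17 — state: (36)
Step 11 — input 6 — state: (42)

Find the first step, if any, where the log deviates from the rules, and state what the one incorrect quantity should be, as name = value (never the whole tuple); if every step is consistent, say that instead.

step 7, acc = 31

Recomputing the run from the initial state:
step 1: acc = -29
step 2: acc = -12
step 3: acc = 8
step 4: acc = -9
step 5: acc = 6
step 6: acc = 19
step 7: acc = 31
step 8: acc = 31
step 9: acc = 32
step 10: acc = 49
step 11: acc = 55
The first disagreement with the log is at step 7, where the value should be acc = 31.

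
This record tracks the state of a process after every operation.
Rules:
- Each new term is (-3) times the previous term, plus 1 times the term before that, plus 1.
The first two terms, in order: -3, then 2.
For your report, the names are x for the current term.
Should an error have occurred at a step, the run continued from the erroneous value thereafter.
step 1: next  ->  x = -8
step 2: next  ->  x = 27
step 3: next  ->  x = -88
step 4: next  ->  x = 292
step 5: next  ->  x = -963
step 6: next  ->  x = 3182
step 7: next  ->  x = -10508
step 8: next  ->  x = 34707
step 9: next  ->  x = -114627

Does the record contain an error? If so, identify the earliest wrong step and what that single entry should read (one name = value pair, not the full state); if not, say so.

1. x = -3*(2) + (1)*(-3) + (1) = -8 (matches)
2. x = -3*(-8) + (1)*(2) + (1) = 27 (no discrepancy)
3. x = -3*(27) + (1)*(-8) + (1) = -88 (same as recorded)
4. x = -3*(-88) + (1)*(27) + (1) = 292 (confirmed correct)
5. x = -3*(292) + (1)*(-88) + (1) = -963 (in agreement)
6. x = -3*(-963) + (1)*(292) + (1) = 3182 (no discrepancy)
7. x = -3*(3182) + (1)*(-963) + (1) = -10508 (agrees with the record)
8. x = -3*(-10508) + (1)*(3182) + (1) = 34707 (confirmed correct)
9. x = -3*(34707) + (1)*(-10508) + (1) = -114628 (a discrepancy with the record)
That makes step 9 the first incorrect line — x = -114628 is what it should show.

step 9, x = -114628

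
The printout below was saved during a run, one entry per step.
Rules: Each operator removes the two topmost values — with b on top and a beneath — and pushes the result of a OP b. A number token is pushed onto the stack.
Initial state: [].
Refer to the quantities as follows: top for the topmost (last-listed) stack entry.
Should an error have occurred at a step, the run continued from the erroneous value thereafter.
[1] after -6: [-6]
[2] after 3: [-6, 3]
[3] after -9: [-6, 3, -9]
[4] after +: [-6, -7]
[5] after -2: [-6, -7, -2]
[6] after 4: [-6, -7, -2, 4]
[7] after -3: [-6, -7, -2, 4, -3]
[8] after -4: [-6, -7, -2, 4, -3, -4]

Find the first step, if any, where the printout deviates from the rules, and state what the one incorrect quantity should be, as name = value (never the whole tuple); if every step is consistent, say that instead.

step 4, top = -6

step 1: push -6: top = -6 -> confirmed correct
step 2: push 3: top = 3 -> in agreement
step 3: push -9: top = -9 -> matches
step 4: 3 + -9 = -6 -> the recorded entry deviates here
So the first discrepancy is step 4, where the right value is top = -6.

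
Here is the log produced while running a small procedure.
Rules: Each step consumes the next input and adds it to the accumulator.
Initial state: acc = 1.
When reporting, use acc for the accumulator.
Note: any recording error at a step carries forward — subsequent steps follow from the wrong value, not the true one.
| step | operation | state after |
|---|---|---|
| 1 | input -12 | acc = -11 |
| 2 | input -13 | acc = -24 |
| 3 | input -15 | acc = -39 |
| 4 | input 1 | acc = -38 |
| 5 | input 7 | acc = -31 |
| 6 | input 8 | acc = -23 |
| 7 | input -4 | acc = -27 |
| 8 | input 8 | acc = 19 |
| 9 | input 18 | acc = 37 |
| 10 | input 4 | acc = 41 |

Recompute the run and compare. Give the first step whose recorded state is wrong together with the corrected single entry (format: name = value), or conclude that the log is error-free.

Recomputing the run from the initial state:
step 1: acc = -11
step 2: acc = -24
step 3: acc = -39
step 4: acc = -38
step 5: acc = -31
step 6: acc = -23
step 7: acc = -27
step 8: acc = -19
step 9: acc = -1
step 10: acc = 3
The first disagreement with the log is at step 8, where the value should be acc = -19.

step 8, acc = -19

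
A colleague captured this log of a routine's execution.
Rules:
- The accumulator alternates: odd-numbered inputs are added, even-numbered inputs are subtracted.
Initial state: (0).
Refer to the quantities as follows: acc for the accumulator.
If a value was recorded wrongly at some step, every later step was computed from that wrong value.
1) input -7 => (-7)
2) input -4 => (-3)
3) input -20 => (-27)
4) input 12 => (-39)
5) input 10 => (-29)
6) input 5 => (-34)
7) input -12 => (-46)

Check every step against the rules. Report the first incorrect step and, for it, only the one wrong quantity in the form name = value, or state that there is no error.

step 3, acc = -23

step 1: acc = 0 + -7 = -7 -> consistent with the log
step 2: acc = -7 - -4 = -3 -> agrees with the log
step 3: acc = -3 + -20 = -23 -> the entry is off here
First deviation found at step 3; the corrected entry is acc = -23.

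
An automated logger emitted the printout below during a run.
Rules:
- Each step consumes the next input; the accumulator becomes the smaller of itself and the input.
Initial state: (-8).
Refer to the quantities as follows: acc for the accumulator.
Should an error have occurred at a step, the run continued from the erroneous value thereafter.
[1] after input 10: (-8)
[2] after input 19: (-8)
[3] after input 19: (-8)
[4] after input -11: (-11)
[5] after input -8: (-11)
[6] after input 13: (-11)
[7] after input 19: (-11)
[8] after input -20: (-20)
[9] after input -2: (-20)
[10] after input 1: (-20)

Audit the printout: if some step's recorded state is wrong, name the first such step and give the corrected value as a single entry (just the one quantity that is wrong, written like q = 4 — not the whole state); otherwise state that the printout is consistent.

1. acc = min(-8, 10) = -8 (confirmed correct)
2. acc = min(-8, 19) = -8 (no discrepancy)
3. acc = min(-8, 19) = -8 (matches)
4. acc = min(-8, -11) = -11 (verified)
5. acc = min(-11, -8) = -11 (matches)
6. acc = min(-11, 13) = -11 (consistent with the printout)
7. acc = min(-11, 19) = -11 (verified)
8. acc = min(-11, -20) = -20 (agrees with the printout)
9. acc = min(-20, -2) = -20 (in agreement)
10. acc = min(-20, 1) = -20 (confirmed correct)
Nothing is out of place; the run is error-free.

no error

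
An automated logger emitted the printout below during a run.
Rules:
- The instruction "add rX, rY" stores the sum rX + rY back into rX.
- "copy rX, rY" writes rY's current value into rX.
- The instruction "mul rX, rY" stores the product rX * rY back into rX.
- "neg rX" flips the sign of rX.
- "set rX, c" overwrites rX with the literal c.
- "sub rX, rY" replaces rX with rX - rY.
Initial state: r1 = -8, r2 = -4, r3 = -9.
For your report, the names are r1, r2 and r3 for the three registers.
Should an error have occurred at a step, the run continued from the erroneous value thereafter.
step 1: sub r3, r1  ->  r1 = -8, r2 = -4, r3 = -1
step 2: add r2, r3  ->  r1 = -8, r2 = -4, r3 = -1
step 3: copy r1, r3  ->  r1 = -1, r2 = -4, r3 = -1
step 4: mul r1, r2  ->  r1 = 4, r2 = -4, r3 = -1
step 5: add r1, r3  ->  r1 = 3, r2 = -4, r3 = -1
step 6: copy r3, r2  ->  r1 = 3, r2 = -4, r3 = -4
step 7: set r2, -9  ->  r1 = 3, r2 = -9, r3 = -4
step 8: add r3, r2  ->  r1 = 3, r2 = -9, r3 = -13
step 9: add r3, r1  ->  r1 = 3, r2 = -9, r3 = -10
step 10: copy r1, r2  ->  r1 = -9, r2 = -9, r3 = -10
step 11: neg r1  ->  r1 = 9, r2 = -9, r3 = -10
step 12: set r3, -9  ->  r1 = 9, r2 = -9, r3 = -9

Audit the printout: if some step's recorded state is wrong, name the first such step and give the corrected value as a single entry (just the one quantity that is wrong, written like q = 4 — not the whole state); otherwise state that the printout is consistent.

step 1: r3 = -9 - -8 = -1 -> matches
step 2: r2 = -4 + -1 = -5 -> the recorded entry deviates here
Conclusion: step 2 carries the first error; the entry should be r2 = -5.

step 2, r2 = -5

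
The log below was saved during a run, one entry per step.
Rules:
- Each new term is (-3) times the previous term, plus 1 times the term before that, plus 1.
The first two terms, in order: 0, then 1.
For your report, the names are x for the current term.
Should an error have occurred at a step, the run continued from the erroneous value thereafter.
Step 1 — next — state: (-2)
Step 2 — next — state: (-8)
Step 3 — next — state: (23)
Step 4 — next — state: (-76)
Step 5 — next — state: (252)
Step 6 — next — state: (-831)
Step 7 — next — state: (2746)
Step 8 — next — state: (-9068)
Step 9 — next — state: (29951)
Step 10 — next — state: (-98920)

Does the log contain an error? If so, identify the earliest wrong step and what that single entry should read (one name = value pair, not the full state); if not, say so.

step 1: x = -3*(1) + (1)*(0) + (1) = -2 -> confirmed correct
step 2: x = -3*(-2) + (1)*(1) + (1) = 8 -> not what was recorded
Conclusion: step 2 carries the first error; the entry should be x = 8.

step 2, x = 8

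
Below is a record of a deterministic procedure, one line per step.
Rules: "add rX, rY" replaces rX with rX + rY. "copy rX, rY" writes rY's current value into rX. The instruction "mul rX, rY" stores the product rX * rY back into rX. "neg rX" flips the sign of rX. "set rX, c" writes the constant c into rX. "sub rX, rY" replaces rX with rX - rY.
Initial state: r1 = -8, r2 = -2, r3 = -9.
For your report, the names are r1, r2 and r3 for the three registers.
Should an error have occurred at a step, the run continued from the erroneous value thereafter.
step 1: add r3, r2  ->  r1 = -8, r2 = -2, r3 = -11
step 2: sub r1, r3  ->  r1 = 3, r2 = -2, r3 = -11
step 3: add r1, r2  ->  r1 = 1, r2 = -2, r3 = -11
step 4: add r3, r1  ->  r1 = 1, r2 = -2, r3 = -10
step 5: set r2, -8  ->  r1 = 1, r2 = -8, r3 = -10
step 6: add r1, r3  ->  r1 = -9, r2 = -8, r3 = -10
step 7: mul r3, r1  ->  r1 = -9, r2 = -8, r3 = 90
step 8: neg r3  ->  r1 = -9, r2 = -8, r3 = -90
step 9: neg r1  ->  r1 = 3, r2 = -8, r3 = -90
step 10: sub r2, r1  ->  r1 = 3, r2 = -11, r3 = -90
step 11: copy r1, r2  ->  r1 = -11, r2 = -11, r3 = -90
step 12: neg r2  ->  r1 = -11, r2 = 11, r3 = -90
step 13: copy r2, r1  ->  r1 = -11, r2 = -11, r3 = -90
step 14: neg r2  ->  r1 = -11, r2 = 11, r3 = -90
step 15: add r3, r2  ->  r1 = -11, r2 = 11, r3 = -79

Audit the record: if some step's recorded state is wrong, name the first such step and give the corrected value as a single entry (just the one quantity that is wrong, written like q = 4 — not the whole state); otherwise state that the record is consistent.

step 9, r1 = 9

Recomputing the run from the initial state:
step 1: r1 = -8, r2 = -2, r3 = -11
step 2: r1 = 3, r2 = -2, r3 = -11
step 3: r1 = 1, r2 = -2, r3 = -11
step 4: r1 = 1, r2 = -2, r3 = -10
step 5: r1 = 1, r2 = -8, r3 = -10
step 6: r1 = -9, r2 = -8, r3 = -10
step 7: r1 = -9, r2 = -8, r3 = 90
step 8: r1 = -9, r2 = -8, r3 = -90
step 9: r1 = 9, r2 = -8, r3 = -90
step 10: r1 = 9, r2 = -17, r3 = -90
step 11: r1 = -17, r2 = -17, r3 = -90
step 12: r1 = -17, r2 = 17, r3 = -90
step 13: r1 = -17, r2 = -17, r3 = -90
step 14: r1 = -17, r2 = 17, r3 = -90
step 15: r1 = -17, r2 = 17, r3 = -73
The first disagreement with the record is at step 9, where the value should be r1 = 9.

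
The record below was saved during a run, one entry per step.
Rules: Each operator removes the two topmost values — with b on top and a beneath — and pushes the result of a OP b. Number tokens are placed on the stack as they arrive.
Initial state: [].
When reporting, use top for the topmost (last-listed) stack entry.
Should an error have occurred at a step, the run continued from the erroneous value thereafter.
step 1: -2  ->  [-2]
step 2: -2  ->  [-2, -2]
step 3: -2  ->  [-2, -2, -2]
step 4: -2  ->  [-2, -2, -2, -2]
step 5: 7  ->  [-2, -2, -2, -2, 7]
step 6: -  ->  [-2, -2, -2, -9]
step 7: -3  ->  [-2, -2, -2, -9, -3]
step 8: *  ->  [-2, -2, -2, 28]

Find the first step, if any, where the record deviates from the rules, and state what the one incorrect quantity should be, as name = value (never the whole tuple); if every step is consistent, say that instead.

Step 1: push -2: top = -2 — same as recorded.
Step 2: push -2: top = -2 — matches.
Step 3: push -2: top = -2 — matches.
Step 4: push -2: top = -2 — verified.
Step 5: push 7: top = 7 — verified.
Step 6: -2 - 7 = -9 — exactly as logged.
Step 7: push -3: top = -3 — in agreement.
Step 8: -9 * -3 = 27 — the record has a different value.
So the first discrepancy is step 8, where the right value is top = 27.

step 8, top = 27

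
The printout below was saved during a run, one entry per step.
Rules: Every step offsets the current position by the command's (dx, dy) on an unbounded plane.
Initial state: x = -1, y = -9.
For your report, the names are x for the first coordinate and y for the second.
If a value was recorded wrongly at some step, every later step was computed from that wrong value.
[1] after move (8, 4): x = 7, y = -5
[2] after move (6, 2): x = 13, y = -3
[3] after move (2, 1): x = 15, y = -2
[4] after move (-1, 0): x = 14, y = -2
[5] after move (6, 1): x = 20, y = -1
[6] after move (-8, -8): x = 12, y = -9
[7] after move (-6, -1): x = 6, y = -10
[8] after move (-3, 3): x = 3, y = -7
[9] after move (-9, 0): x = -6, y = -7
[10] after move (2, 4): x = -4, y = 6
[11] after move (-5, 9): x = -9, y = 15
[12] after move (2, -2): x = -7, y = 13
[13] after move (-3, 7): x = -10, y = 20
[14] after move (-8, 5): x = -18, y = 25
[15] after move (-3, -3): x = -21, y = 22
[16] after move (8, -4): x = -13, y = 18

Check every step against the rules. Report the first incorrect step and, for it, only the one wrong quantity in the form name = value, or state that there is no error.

step 10, y = -3

step 1: x = -1 + (8) = 7, y = -9 + (4) = -5 -> no discrepancy
step 2: x = 7 + (6) = 13, y = -5 + (2) = -3 -> agrees with the printout
step 3: x = 13 + (2) = 15, y = -3 + (1) = -2 -> no discrepancy
step 4: x = 15 + (-1) = 14, y = -2 + (0) = -2 -> agrees with the printout
step 5: x = 14 + (6) = 20, y = -2 + (1) = -1 -> exactly as logged
step 6: x = 20 + (-8) = 12, y = -1 + (-8) = -9 -> verified
step 7: x = 12 + (-6) = 6, y = -9 + (-1) = -10 -> matches
step 8: x = 6 + (-3) = 3, y = -10 + (3) = -7 -> consistent with the printout
step 9: x = 3 + (-9) = -6, y = -7 + (0) = -7 -> exactly as logged
step 10: x = -6 + (2) = -4, y = -7 + (4) = -3 -> the entry is off here
First deviation found at step 10; the corrected entry is y = -3.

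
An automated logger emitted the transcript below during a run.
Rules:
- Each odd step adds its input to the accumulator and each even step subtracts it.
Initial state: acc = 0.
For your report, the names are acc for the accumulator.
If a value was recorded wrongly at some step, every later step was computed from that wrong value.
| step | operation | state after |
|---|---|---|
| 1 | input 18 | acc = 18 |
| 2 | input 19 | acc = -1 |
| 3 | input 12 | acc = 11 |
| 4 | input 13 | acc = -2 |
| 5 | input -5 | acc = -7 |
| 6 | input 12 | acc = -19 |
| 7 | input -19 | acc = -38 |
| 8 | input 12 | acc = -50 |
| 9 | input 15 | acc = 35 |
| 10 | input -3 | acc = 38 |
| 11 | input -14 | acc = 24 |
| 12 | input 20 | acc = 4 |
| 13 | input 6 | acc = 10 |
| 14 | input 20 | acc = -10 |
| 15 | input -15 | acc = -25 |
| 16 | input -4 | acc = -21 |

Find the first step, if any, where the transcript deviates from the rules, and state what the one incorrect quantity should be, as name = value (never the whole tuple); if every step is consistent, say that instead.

step 9, acc = -35

Step 1: acc = 0 + 18 = 18 — exactly as logged.
Step 2: acc = 18 - 19 = -1 — checks out.
Step 3: acc = -1 + 12 = 11 — same as recorded.
Step 4: acc = 11 - 13 = -2 — same as recorded.
Step 5: acc = -2 + -5 = -7 — verified.
Step 6: acc = -7 - 12 = -19 — confirmed correct.
Step 7: acc = -19 + -19 = -38 — no discrepancy.
Step 8: acc = -38 - 12 = -50 — no discrepancy.
Step 9: acc = -50 + 15 = -35 — the entry is off here.
The earliest wrong entry is at step 9: it should read acc = -35.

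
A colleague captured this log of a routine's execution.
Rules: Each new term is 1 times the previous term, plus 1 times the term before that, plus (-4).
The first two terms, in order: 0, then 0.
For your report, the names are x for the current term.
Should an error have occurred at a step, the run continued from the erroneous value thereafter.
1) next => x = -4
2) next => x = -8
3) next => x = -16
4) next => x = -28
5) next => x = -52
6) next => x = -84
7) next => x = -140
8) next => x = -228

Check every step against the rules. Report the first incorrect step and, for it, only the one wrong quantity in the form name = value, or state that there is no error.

step 1: x = 1*(0) + (1)*(0) + (-4) = -4 -> checks out
step 2: x = 1*(-4) + (1)*(0) + (-4) = -8 -> consistent with the log
step 3: x = 1*(-8) + (1)*(-4) + (-4) = -16 -> verified
step 4: x = 1*(-16) + (1)*(-8) + (-4) = -28 -> matches
step 5: x = 1*(-28) + (1)*(-16) + (-4) = -48 -> the log disagrees here
First incorrect step: 5; the correct value is x = -48.

step 5, x = -48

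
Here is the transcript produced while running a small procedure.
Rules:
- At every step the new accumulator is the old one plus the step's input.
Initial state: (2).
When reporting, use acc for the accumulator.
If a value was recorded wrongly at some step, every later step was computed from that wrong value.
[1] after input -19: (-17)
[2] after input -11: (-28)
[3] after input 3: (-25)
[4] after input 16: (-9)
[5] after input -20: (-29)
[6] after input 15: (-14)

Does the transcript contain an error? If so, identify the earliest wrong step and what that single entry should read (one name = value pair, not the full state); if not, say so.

no error

Recomputing the run from the initial state:
step 1: acc = -17
step 2: acc = -28
step 3: acc = -25
step 4: acc = -9
step 5: acc = -29
step 6: acc = -14
This matches the transcript at every step.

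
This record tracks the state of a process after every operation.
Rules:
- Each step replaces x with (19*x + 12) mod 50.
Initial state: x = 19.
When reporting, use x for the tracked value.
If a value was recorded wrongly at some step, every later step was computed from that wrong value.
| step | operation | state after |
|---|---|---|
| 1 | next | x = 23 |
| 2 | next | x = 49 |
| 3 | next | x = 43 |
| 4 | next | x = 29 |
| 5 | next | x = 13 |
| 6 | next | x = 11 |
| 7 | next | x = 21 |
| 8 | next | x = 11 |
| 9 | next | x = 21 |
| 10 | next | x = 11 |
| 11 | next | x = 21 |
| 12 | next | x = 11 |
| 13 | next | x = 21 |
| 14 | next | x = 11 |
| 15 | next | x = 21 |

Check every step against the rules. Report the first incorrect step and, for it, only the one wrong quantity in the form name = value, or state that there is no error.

Step 1: x = (19*19 + 12) mod 50 = 23 — no discrepancy.
Step 2: x = (19*23 + 12) mod 50 = 49 — matches.
Step 3: x = (19*49 + 12) mod 50 = 43 — verified.
Step 4: x = (19*43 + 12) mod 50 = 29 — exactly as logged.
Step 5: x = (19*29 + 12) mod 50 = 13 — consistent with the record.
Step 6: x = (19*13 + 12) mod 50 = 9 — the entry is off here.
That makes step 6 the first incorrect line — x = 9 is what it should show.

step 6, x = 9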